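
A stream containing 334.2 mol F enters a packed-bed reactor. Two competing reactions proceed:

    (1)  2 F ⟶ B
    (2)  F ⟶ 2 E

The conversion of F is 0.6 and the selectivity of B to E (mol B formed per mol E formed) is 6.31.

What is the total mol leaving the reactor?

245 mol

Conversion of F: F consumed = 0.6 × 334.2 = 200.5 mol = 2ξ₁ + 1ξ₂.
Selectivity: 1ξ₁ / (2ξ₂) = 6.31 → ξ₁ = 12.62 ξ₂.
Substitute: (2·12.62 + 1) ξ₂ = 200.5 → ξ₂ = 7.642 mol, ξ₁ = 96.44 mol.
Outlet amounts (n = n₀ + Σ ν·ξ):
  F: 334.2 − 2(96.44) − 1(7.642) = 133.7
  B: 0 + 1(96.44) = 96.44
  E: 0 + 2(7.642) = 15.28
Total out = 133.7 + 96.44 + 15.28 = 245.4 mol.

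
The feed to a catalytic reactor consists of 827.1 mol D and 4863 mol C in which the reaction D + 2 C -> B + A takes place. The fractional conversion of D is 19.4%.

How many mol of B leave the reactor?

160 mol

D reacted = 0.194 × 827.1 = 160.5 mol; ν_D = −1, so ξ = 160.5/1 = 160.5 mol.
Outlet amounts (n = n₀ + ν ξ):
  D: 827.1 − 1(160.5) = 666.6
  C: 4863 − 2(160.5) = 4542
  B: 0 + 1(160.5) = 160.5
  A: 0 + 1(160.5) = 160.5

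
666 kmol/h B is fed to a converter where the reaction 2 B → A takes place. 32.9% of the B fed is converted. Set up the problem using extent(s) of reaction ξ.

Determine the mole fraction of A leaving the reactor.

0.197

B reacted = 0.329 × 666 = 219.1 kmol/h; ν_B = −2, so ξ = 219.1/2 = 109.6 kmol/h.
Outlet amounts (n = n₀ + ν ξ):
  B: 666 − 2(109.6) = 446.9
  A: 0 + 1(109.6) = 109.6
Total out = 556.4 kmol/h; y_A = 109.6 / 556.4 = 0.1969.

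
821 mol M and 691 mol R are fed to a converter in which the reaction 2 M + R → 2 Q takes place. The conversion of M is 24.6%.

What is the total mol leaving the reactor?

1410 mol

M reacted = 0.246 × 821 = 202 mol; ν_M = −2, so ξ = 202/2 = 101 mol.
Outlet amounts (n = n₀ + ν ξ):
  M: 821 − 2(101) = 619
  R: 691 − 1(101) = 590
  Q: 0 + 2(101) = 202
Total out = 619 + 590 + 202 = 1411 mol.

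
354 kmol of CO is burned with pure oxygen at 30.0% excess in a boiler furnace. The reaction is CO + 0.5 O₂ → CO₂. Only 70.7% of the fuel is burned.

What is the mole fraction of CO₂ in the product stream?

0.545

Stoichiometric O₂ = 0.5 × 354 = 177 kmol; O₂ fed = 177 × 1.300 = 230.1 kmol.
Fuel reacted = 0.707 × 354 → ξ = 250.3 kmol.
Outlet (n = n₀ + ν ξ):
  CO: 354 − 1(250.3) = 103.7
  O₂: 230.1 − 0.5(250.3) = 105
  CO₂: 0 + 1(250.3) = 250.3
Total out = 459 kmol; y_CO₂ = 250.3 / 459 = 0.5453.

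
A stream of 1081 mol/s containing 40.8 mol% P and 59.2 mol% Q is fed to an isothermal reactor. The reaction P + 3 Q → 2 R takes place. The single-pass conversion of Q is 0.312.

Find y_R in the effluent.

Q reacted = 0.312 × 640 = 199.7 mol/s; ν_Q = −3, so ξ = 199.7/3 = 66.56 mol/s.
Outlet amounts (n = n₀ + ν ξ):
  P: 441 − 1(66.56) = 374.5
  Q: 640 − 3(66.56) = 440.3
  R: 0 + 2(66.56) = 133.1
Total out = 947.9 mol/s; y_R = 133.1 / 947.9 = 0.1404.

0.14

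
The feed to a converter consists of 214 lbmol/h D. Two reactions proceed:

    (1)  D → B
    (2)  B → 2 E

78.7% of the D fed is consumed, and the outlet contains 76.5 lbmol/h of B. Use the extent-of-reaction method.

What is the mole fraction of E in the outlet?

0.601

Conversion of D: D consumed = 1ξ₁ = 0.787 × 214 → ξ₁ = 168.4 lbmol/h.
B balance: n_B = 0 + 1ξ₁ − 1ξ₂ = 76.5 → ξ₂ = (1·168.4 − 76.5)/1 = 91.92 lbmol/h.
Outlet amounts (n = n₀ + Σ ν·ξ):
  D: 214 − 1(168.4) = 45.58
  B: 0 + 1(168.4) − 1(91.92) = 76.5
  E: 0 + 2(91.92) = 183.8
Total out = 305.9 lbmol/h; y_E = 183.8 / 305.9 = 0.6009.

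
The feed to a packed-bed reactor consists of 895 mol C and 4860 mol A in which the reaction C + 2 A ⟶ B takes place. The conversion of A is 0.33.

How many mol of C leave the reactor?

A reacted = 0.33 × 4860 = 1604 mol; ν_A = −2, so ξ = 1604/2 = 801.9 mol.
Outlet amounts (n = n₀ + ν ξ):
  C: 895 − 1(801.9) = 93.1
  A: 4860 − 2(801.9) = 3256
  B: 0 + 1(801.9) = 801.9

93.1 mol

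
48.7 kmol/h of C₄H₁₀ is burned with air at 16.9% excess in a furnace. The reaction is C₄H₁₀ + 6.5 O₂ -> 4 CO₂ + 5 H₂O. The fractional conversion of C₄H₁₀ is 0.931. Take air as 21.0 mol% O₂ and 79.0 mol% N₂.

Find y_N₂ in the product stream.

Stoichiometric O₂ = 6.5 × 48.7 = 316.6 kmol/h; O₂ fed = 316.6 × 1.169 = 370 kmol/h.
N₂ fed = 370 × 79/21 = 1392 kmol/h.
Fuel reacted = 0.931 × 48.7 → ξ = 45.34 kmol/h.
Outlet (n = n₀ + ν ξ):
  C₄H₁₀: 48.7 − 1(45.34) = 3.36
  O₂: 370 − 6.5(45.34) = 75.34
  N₂: 1392 (inert)
  CO₂: 0 + 4(45.34) = 181.4
  H₂O: 0 + 5(45.34) = 226.7
Total out = 1879 kmol/h; y_N₂ = 1392 / 1879 = 0.7409.

0.741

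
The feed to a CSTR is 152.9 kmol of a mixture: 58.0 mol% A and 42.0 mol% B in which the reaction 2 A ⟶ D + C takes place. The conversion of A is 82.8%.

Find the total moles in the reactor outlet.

A reacted = 0.828 × 88.68 = 73.43 kmol; ν_A = −2, so ξ = 73.43/2 = 36.71 kmol.
Outlet amounts (n = n₀ + ν ξ):
  A: 88.68 − 2(36.71) = 15.25
  D: 0 + 1(36.71) = 36.71
  C: 0 + 1(36.71) = 36.71
  B: 64.22 (inert)
Total out = 15.25 + 36.71 + 36.71 + 64.22 = 152.9 kmol.

153 kmol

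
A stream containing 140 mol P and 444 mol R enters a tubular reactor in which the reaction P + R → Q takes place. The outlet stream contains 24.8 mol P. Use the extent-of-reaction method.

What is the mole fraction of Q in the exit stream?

0.246

For P: n = n₀ − 1ξ → 24.8 = 140 − 1ξ, giving ξ = 115.2 mol.
Outlet amounts (n = n₀ + ν ξ):
  P: 140 − 1(115.2) = 24.8
  R: 444 − 1(115.2) = 328.8
  Q: 0 + 1(115.2) = 115.2
Total out = 468.8 mol; y_Q = 115.2 / 468.8 = 0.2457.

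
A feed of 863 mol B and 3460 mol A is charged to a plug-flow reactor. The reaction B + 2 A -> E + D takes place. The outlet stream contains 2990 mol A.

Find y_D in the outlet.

0.0575

For A: n = n₀ − 2ξ → 2990 = 3460 − 2ξ, giving ξ = 235 mol.
Outlet amounts (n = n₀ + ν ξ):
  B: 863 − 1(235) = 628
  A: 3460 − 2(235) = 2990
  E: 0 + 1(235) = 235
  D: 0 + 1(235) = 235
Total out = 4088 mol; y_D = 235 / 4088 = 0.05749.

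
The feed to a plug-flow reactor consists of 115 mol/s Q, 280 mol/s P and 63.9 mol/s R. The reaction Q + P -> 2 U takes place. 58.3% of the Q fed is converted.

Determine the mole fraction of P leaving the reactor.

0.464

Q reacted = 0.583 × 115 = 67.05 mol/s; ν_Q = −1, so ξ = 67.05/1 = 67.05 mol/s.
Outlet amounts (n = n₀ + ν ξ):
  Q: 115 − 1(67.05) = 47.95
  P: 280 − 1(67.05) = 213
  U: 0 + 2(67.05) = 134.1
  R: 63.9 (inert)
Total out = 458.9 mol/s; y_P = 213 / 458.9 = 0.4641.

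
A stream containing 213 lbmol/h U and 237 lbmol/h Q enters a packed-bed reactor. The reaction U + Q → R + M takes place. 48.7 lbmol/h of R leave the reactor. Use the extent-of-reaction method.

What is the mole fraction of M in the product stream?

For R: n = n₀ + 1ξ → 48.7 = 0 + 1ξ, giving ξ = 48.7 lbmol/h.
Outlet amounts (n = n₀ + ν ξ):
  U: 213 − 1(48.7) = 164.3
  Q: 237 − 1(48.7) = 188.3
  R: 0 + 1(48.7) = 48.7
  M: 0 + 1(48.7) = 48.7
Total out = 450 lbmol/h; y_M = 48.7 / 450 = 0.1082.

0.108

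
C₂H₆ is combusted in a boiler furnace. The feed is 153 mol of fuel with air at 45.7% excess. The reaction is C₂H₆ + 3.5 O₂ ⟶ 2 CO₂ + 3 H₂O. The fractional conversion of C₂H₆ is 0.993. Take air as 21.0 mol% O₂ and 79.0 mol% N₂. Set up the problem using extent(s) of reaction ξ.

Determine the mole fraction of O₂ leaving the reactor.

0.063

Stoichiometric O₂ = 3.5 × 153 = 535.5 mol; O₂ fed = 535.5 × 1.457 = 780.2 mol.
N₂ fed = 780.2 × 79/21 = 2935 mol.
Fuel reacted = 0.993 × 153 → ξ = 151.9 mol.
Outlet (n = n₀ + ν ξ):
  C₂H₆: 153 − 1(151.9) = 1.071
  O₂: 780.2 − 3.5(151.9) = 248.5
  N₂: 2935 (inert)
  CO₂: 0 + 2(151.9) = 303.9
  H₂O: 0 + 3(151.9) = 455.8
Total out = 3944 mol; y_O₂ = 248.5 / 3944 = 0.06299.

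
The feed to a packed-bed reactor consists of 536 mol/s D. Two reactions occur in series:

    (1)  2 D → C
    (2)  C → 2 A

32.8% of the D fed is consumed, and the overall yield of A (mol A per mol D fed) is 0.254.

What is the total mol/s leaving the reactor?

Conversion of D: D consumed = 2ξ₁ = 0.328 × 536 → ξ₁ = 87.9 mol/s.
Yield of A: 2ξ₂ / 536 = 0.254 → ξ₂ = 68.07 mol/s.
Outlet amounts (n = n₀ + Σ ν·ξ):
  D: 536 − 2(87.9) = 360.2
  C: 0 + 1(87.9) − 1(68.07) = 19.83
  A: 0 + 2(68.07) = 136.1
Total out = 360.2 + 19.83 + 136.1 = 516.2 mol/s.

516 mol/s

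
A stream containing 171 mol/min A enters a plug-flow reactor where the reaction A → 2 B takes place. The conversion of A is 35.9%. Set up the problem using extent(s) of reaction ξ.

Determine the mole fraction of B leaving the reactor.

0.528

A reacted = 0.359 × 171 = 61.39 mol/min; ν_A = −1, so ξ = 61.39/1 = 61.39 mol/min.
Outlet amounts (n = n₀ + ν ξ):
  A: 171 − 1(61.39) = 109.6
  B: 0 + 2(61.39) = 122.8
Total out = 232.4 mol/min; y_B = 122.8 / 232.4 = 0.5283.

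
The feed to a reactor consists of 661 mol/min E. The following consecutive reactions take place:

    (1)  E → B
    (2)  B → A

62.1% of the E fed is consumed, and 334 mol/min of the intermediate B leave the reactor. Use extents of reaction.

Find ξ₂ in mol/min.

ξ₂ = 76.5 mol/min

Conversion of E: E consumed = 1ξ₁ = 0.621 × 661 → ξ₁ = 410.5 mol/min.
B balance: n_B = 0 + 1ξ₁ − 1ξ₂ = 334 → ξ₂ = (1·410.5 − 334)/1 = 76.48 mol/min.
Outlet amounts (n = n₀ + Σ ν·ξ):
  E: 661 − 1(410.5) = 250.5
  B: 0 + 1(410.5) − 1(76.48) = 334
  A: 0 + 1(76.48) = 76.48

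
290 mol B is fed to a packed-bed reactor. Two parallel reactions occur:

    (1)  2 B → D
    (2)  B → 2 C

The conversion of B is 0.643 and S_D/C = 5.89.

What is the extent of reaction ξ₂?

Conversion of B: B consumed = 0.643 × 290 = 186.5 mol = 2ξ₁ + 1ξ₂.
Selectivity: 1ξ₁ / (2ξ₂) = 5.89 → ξ₁ = 11.78 ξ₂.
Substitute: (2·11.78 + 1) ξ₂ = 186.5 → ξ₂ = 7.592 mol, ξ₁ = 89.44 mol.
Outlet amounts (n = n₀ + Σ ν·ξ):
  B: 290 − 2(89.44) − 1(7.592) = 103.5
  D: 0 + 1(89.44) = 89.44
  C: 0 + 2(7.592) = 15.18

ξ₂ = 7.59 mol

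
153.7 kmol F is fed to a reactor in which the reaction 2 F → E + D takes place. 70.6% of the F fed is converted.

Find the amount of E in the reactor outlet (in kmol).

54.3 kmol

F reacted = 0.706 × 153.7 = 108.5 kmol; ν_F = −2, so ξ = 108.5/2 = 54.26 kmol.
Outlet amounts (n = n₀ + ν ξ):
  F: 153.7 − 2(54.26) = 45.19
  E: 0 + 1(54.26) = 54.26
  D: 0 + 1(54.26) = 54.26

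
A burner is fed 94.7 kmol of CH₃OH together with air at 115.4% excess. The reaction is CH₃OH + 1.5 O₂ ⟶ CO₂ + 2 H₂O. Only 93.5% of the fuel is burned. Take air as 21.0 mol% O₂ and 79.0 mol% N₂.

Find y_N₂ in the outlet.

Stoichiometric O₂ = 1.5 × 94.7 = 142.1 kmol; O₂ fed = 142.1 × 2.154 = 306 kmol.
N₂ fed = 306 × 79/21 = 1151 kmol.
Fuel reacted = 0.935 × 94.7 → ξ = 88.54 kmol.
Outlet (n = n₀ + ν ξ):
  CH₃OH: 94.7 − 1(88.54) = 6.155
  O₂: 306 − 1.5(88.54) = 173.2
  N₂: 1151 (inert)
  CO₂: 0 + 1(88.54) = 88.54
  H₂O: 0 + 2(88.54) = 177.1
Total out = 1596 kmol; y_N₂ = 1151 / 1596 = 0.7212.

0.721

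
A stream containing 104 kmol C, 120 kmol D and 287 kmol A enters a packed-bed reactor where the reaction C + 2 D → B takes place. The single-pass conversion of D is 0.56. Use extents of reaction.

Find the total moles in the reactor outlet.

444 kmol

D reacted = 0.56 × 120 = 67.2 kmol; ν_D = −2, so ξ = 67.2/2 = 33.6 kmol.
Outlet amounts (n = n₀ + ν ξ):
  C: 104 − 1(33.6) = 70.4
  D: 120 − 2(33.6) = 52.8
  B: 0 + 1(33.6) = 33.6
  A: 287 (inert)
Total out = 70.4 + 52.8 + 33.6 + 287 = 443.8 kmol.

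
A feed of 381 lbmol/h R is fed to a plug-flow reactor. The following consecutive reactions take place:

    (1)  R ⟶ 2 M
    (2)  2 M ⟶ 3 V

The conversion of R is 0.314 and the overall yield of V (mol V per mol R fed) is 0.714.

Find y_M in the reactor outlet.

0.0979

Conversion of R: R consumed = 1ξ₁ = 0.314 × 381 → ξ₁ = 119.6 lbmol/h.
Yield of V: 3ξ₂ / 381 = 0.714 → ξ₂ = 90.68 lbmol/h.
Outlet amounts (n = n₀ + Σ ν·ξ):
  R: 381 − 1(119.6) = 261.4
  M: 0 + 2(119.6) − 2(90.68) = 57.91
  V: 0 + 3(90.68) = 272
Total out = 591.3 lbmol/h; y_M = 57.91 / 591.3 = 0.09794.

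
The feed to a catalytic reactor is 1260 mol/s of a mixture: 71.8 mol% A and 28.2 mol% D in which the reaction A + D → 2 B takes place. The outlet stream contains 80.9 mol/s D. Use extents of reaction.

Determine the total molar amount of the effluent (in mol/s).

1260 mol/s

For D: n = n₀ − 1ξ → 80.9 = 355.3 − 1ξ, giving ξ = 274.4 mol/s.
Outlet amounts (n = n₀ + ν ξ):
  A: 904.7 − 1(274.4) = 630.3
  D: 355.3 − 1(274.4) = 80.9
  B: 0 + 2(274.4) = 548.8
Total out = 630.3 + 80.9 + 548.8 = 1260 mol/s.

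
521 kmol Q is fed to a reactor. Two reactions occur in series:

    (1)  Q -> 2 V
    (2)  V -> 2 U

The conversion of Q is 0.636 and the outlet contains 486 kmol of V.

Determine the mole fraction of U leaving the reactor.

0.343

Conversion of Q: Q consumed = 1ξ₁ = 0.636 × 521 → ξ₁ = 331.4 kmol.
V balance: n_V = 0 + 2ξ₁ − 1ξ₂ = 486 → ξ₂ = (2·331.4 − 486)/1 = 176.7 kmol.
Outlet amounts (n = n₀ + Σ ν·ξ):
  Q: 521 − 1(331.4) = 189.6
  V: 0 + 2(331.4) − 1(176.7) = 486
  U: 0 + 2(176.7) = 353.4
Total out = 1029 kmol; y_U = 353.4 / 1029 = 0.3434.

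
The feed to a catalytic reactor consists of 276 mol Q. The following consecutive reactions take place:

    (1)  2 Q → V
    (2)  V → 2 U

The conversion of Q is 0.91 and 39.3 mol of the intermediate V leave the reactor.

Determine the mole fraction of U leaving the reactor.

0.729

Conversion of Q: Q consumed = 2ξ₁ = 0.91 × 276 → ξ₁ = 125.6 mol.
V balance: n_V = 0 + 1ξ₁ − 1ξ₂ = 39.3 → ξ₂ = (1·125.6 − 39.3)/1 = 86.28 mol.
Outlet amounts (n = n₀ + Σ ν·ξ):
  Q: 276 − 2(125.6) = 24.84
  V: 0 + 1(125.6) − 1(86.28) = 39.3
  U: 0 + 2(86.28) = 172.6
Total out = 236.7 mol; y_U = 172.6 / 236.7 = 0.729.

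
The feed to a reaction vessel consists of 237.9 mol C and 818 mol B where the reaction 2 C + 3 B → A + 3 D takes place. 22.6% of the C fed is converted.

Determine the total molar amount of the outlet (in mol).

1030 mol

C reacted = 0.226 × 237.9 = 53.77 mol; ν_C = −2, so ξ = 53.77/2 = 26.88 mol.
Outlet amounts (n = n₀ + ν ξ):
  C: 237.9 − 2(26.88) = 184.1
  B: 818 − 3(26.88) = 737.4
  A: 0 + 1(26.88) = 26.88
  D: 0 + 3(26.88) = 80.65
Total out = 184.1 + 737.4 + 26.88 + 80.65 = 1029 mol.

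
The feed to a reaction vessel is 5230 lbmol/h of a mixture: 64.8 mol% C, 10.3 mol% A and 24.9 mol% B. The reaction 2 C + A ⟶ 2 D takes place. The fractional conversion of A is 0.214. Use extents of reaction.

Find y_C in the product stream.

0.618

A reacted = 0.214 × 538.7 = 115.3 lbmol/h; ν_A = −1, so ξ = 115.3/1 = 115.3 lbmol/h.
Outlet amounts (n = n₀ + ν ξ):
  C: 3389 − 2(115.3) = 3158
  A: 538.7 − 1(115.3) = 423.4
  D: 0 + 2(115.3) = 230.6
  B: 1302 (inert)
Total out = 5115 lbmol/h; y_C = 3158 / 5115 = 0.6175.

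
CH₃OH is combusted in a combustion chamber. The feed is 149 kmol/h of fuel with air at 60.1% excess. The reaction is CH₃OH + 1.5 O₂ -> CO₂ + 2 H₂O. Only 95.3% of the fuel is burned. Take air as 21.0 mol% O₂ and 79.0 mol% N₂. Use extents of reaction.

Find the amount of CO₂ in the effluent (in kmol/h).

Stoichiometric O₂ = 1.5 × 149 = 223.5 kmol/h; O₂ fed = 223.5 × 1.601 = 357.8 kmol/h.
N₂ fed = 357.8 × 79/21 = 1346 kmol/h.
Fuel reacted = 0.953 × 149 → ξ = 142 kmol/h.
Outlet (n = n₀ + ν ξ):
  CH₃OH: 149 − 1(142) = 7.003
  O₂: 357.8 − 1.5(142) = 144.8
  N₂: 1346 (inert)
  CO₂: 0 + 1(142) = 142
  H₂O: 0 + 2(142) = 284

142 kmol/h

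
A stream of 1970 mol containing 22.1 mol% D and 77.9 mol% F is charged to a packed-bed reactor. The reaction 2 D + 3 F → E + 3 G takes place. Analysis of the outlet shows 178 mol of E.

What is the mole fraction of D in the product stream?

For E: n = n₀ + 1ξ → 178 = 0 + 1ξ, giving ξ = 178 mol.
Outlet amounts (n = n₀ + ν ξ):
  D: 435.4 − 2(178) = 79.37
  F: 1535 − 3(178) = 1001
  E: 0 + 1(178) = 178
  G: 0 + 3(178) = 534
Total out = 1792 mol; y_D = 79.37 / 1792 = 0.04429.

0.0443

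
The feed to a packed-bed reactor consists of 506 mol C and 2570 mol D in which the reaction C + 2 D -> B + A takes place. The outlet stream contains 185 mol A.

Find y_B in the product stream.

0.064

For A: n = n₀ + 1ξ → 185 = 0 + 1ξ, giving ξ = 185 mol.
Outlet amounts (n = n₀ + ν ξ):
  C: 506 − 1(185) = 321
  D: 2570 − 2(185) = 2200
  B: 0 + 1(185) = 185
  A: 0 + 1(185) = 185
Total out = 2891 mol; y_B = 185 / 2891 = 0.06399.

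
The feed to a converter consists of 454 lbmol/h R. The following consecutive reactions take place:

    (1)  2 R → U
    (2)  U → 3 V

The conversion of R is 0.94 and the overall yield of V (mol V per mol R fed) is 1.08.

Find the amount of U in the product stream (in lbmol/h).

Conversion of R: R consumed = 2ξ₁ = 0.94 × 454 → ξ₁ = 213.4 lbmol/h.
Yield of V: 3ξ₂ / 454 = 1.08 → ξ₂ = 163.4 lbmol/h.
Outlet amounts (n = n₀ + Σ ν·ξ):
  R: 454 − 2(213.4) = 27.24
  U: 0 + 1(213.4) − 1(163.4) = 49.94
  V: 0 + 3(163.4) = 490.3

49.9 lbmol/h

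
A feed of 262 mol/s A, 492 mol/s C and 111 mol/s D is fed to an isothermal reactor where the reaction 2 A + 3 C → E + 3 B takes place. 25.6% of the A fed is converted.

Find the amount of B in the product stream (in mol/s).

101 mol/s

A reacted = 0.256 × 262 = 67.07 mol/s; ν_A = −2, so ξ = 67.07/2 = 33.54 mol/s.
Outlet amounts (n = n₀ + ν ξ):
  A: 262 − 2(33.54) = 194.9
  C: 492 − 3(33.54) = 391.4
  E: 0 + 1(33.54) = 33.54
  B: 0 + 3(33.54) = 100.6
  D: 111 (inert)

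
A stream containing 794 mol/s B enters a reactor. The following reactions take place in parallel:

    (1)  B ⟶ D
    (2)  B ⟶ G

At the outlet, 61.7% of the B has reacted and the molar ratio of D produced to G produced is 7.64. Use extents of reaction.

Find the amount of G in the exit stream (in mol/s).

56.7 mol/s

Conversion of B: B consumed = 0.617 × 794 = 489.9 mol/s = 1ξ₁ + 1ξ₂.
Selectivity: 1ξ₁ / (1ξ₂) = 7.64 → ξ₁ = 7.64 ξ₂.
Substitute: (1·7.64 + 1) ξ₂ = 489.9 → ξ₂ = 56.7 mol/s, ξ₁ = 433.2 mol/s.
Outlet amounts (n = n₀ + Σ ν·ξ):
  B: 794 − 1(433.2) − 1(56.7) = 304.1
  D: 0 + 1(433.2) = 433.2
  G: 0 + 1(56.7) = 56.7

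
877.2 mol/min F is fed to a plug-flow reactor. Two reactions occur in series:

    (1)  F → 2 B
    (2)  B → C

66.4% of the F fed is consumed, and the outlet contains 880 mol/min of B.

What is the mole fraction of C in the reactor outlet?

0.195

Conversion of F: F consumed = 1ξ₁ = 0.664 × 877.2 → ξ₁ = 582.5 mol/min.
B balance: n_B = 0 + 2ξ₁ − 1ξ₂ = 880 → ξ₂ = (2·582.5 − 880)/1 = 284.9 mol/min.
Outlet amounts (n = n₀ + Σ ν·ξ):
  F: 877.2 − 1(582.5) = 294.7
  B: 0 + 2(582.5) − 1(284.9) = 880
  C: 0 + 1(284.9) = 284.9
Total out = 1460 mol/min; y_C = 284.9 / 1460 = 0.1952.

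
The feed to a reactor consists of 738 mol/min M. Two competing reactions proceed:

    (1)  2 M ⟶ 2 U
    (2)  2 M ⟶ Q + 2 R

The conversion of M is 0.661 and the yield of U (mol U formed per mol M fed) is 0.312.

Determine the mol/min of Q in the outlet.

129 mol/min

Yield of U: 2ξ₁ / 738 = 0.312 → ξ₁ = 115.1 mol/min.
Conversion of M: 2ξ₁ + 2ξ₂ = 0.661 × 738 = 487.8 → ξ₂ = 128.8 mol/min.
Outlet amounts (n = n₀ + Σ ν·ξ):
  M: 738 − 2(115.1) − 2(128.8) = 250.2
  U: 0 + 2(115.1) = 230.3
  Q: 0 + 1(128.8) = 128.8
  R: 0 + 2(128.8) = 257.6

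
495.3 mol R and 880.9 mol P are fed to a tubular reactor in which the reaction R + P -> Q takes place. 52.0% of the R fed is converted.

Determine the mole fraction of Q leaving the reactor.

R reacted = 0.52 × 495.3 = 257.6 mol; ν_R = −1, so ξ = 257.6/1 = 257.6 mol.
Outlet amounts (n = n₀ + ν ξ):
  R: 495.3 − 1(257.6) = 237.7
  P: 880.9 − 1(257.6) = 623.3
  Q: 0 + 1(257.6) = 257.6
Total out = 1119 mol; y_Q = 257.6 / 1119 = 0.2302.

0.23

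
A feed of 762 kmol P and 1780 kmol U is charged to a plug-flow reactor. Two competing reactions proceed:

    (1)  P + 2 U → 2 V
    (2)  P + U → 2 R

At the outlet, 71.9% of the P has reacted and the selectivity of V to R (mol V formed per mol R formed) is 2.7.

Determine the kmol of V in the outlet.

800 kmol

Conversion of P: P consumed = 0.719 × 762 = 547.9 kmol = 1ξ₁ + 1ξ₂.
Selectivity: 2ξ₁ / (2ξ₂) = 2.7 → ξ₁ = 2.7 ξ₂.
Substitute: (1·2.7 + 1) ξ₂ = 547.9 → ξ₂ = 148.1 kmol, ξ₁ = 399.8 kmol.
Outlet amounts (n = n₀ + Σ ν·ξ):
  P: 762 − 1(399.8) − 1(148.1) = 214.1
  U: 1780 − 2(399.8) − 1(148.1) = 832.3
  V: 0 + 2(399.8) = 799.6
  R: 0 + 2(148.1) = 296.2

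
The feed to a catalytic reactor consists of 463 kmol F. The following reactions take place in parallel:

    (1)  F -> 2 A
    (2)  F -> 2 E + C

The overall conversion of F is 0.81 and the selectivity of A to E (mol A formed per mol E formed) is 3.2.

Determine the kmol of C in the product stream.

Conversion of F: F consumed = 0.81 × 463 = 375 kmol = 1ξ₁ + 1ξ₂.
Selectivity: 2ξ₁ / (2ξ₂) = 3.2 → ξ₁ = 3.2 ξ₂.
Substitute: (1·3.2 + 1) ξ₂ = 375 → ξ₂ = 89.29 kmol, ξ₁ = 285.7 kmol.
Outlet amounts (n = n₀ + Σ ν·ξ):
  F: 463 − 1(285.7) − 1(89.29) = 87.97
  A: 0 + 2(285.7) = 571.5
  E: 0 + 2(89.29) = 178.6
  C: 0 + 1(89.29) = 89.29

89.3 kmol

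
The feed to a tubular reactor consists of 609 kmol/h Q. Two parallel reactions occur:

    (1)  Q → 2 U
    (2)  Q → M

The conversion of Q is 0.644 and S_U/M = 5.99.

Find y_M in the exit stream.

0.109

Conversion of Q: Q consumed = 0.644 × 609 = 392.2 kmol/h = 1ξ₁ + 1ξ₂.
Selectivity: 2ξ₁ / (1ξ₂) = 5.99 → ξ₁ = 2.995 ξ₂.
Substitute: (1·2.995 + 1) ξ₂ = 392.2 → ξ₂ = 98.17 kmol/h, ξ₁ = 294 kmol/h.
Outlet amounts (n = n₀ + Σ ν·ξ):
  Q: 609 − 1(294) − 1(98.17) = 216.8
  U: 0 + 2(294) = 588
  M: 0 + 1(98.17) = 98.17
Total out = 903 kmol/h; y_M = 98.17 / 903 = 0.1087.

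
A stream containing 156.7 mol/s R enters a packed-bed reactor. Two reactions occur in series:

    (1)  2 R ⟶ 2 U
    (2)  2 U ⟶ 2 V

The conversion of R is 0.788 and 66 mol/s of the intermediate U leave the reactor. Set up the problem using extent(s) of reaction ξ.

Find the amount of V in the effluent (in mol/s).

Conversion of R: R consumed = 2ξ₁ = 0.788 × 156.7 → ξ₁ = 61.74 mol/s.
U balance: n_U = 0 + 2ξ₁ − 2ξ₂ = 66 → ξ₂ = (2·61.74 − 66)/2 = 28.74 mol/s.
Outlet amounts (n = n₀ + Σ ν·ξ):
  R: 156.7 − 2(61.74) = 33.22
  U: 0 + 2(61.74) − 2(28.74) = 66
  V: 0 + 2(28.74) = 57.48

57.5 mol/s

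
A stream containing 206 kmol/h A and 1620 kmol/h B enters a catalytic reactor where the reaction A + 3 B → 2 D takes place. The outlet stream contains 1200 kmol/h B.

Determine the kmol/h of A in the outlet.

For B: n = n₀ − 3ξ → 1200 = 1620 − 3ξ, giving ξ = 140 kmol/h.
Outlet amounts (n = n₀ + ν ξ):
  A: 206 − 1(140) = 66
  B: 1620 − 3(140) = 1200
  D: 0 + 2(140) = 280

66 kmol/h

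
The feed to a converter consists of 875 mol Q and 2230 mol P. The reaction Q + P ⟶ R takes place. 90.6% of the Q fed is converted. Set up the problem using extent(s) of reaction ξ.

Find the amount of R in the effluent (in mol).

793 mol

Q reacted = 0.906 × 875 = 792.8 mol; ν_Q = −1, so ξ = 792.8/1 = 792.8 mol.
Outlet amounts (n = n₀ + ν ξ):
  Q: 875 − 1(792.8) = 82.25
  P: 2230 − 1(792.8) = 1437
  R: 0 + 1(792.8) = 792.8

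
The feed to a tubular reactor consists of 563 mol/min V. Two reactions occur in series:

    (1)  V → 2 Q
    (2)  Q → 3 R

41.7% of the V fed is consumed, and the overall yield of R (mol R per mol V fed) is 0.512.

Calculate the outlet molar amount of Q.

373 mol/min

Conversion of V: V consumed = 1ξ₁ = 0.417 × 563 → ξ₁ = 234.8 mol/min.
Yield of R: 3ξ₂ / 563 = 0.512 → ξ₂ = 96.09 mol/min.
Outlet amounts (n = n₀ + Σ ν·ξ):
  V: 563 − 1(234.8) = 328.2
  Q: 0 + 2(234.8) − 1(96.09) = 373.5
  R: 0 + 3(96.09) = 288.3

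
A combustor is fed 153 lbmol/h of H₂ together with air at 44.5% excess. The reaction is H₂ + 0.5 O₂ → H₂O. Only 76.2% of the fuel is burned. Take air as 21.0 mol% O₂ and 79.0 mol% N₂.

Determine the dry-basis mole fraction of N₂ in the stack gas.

Stoichiometric O₂ = 0.5 × 153 = 76.5 lbmol/h; O₂ fed = 76.5 × 1.445 = 110.5 lbmol/h.
N₂ fed = 110.5 × 79/21 = 415.9 lbmol/h.
Fuel reacted = 0.762 × 153 → ξ = 116.6 lbmol/h.
Outlet (n = n₀ + ν ξ):
  H₂: 153 − 1(116.6) = 36.41
  O₂: 110.5 − 0.5(116.6) = 52.25
  N₂: 415.9 (inert)
  H₂O: 0 + 1(116.6) = 116.6
Dry total = 504.5 lbmol/h; y_N₂ (dry) = 415.9 / 504.5 = 0.8243.

0.824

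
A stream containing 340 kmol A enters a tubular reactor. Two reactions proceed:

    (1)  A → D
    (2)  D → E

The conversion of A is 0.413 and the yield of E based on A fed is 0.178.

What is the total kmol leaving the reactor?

340 kmol

Conversion of A: A consumed = 1ξ₁ = 0.413 × 340 → ξ₁ = 140.4 kmol.
Yield of E: 1ξ₂ / 340 = 0.178 → ξ₂ = 60.52 kmol.
Outlet amounts (n = n₀ + Σ ν·ξ):
  A: 340 − 1(140.4) = 199.6
  D: 0 + 1(140.4) − 1(60.52) = 79.9
  E: 0 + 1(60.52) = 60.52
Total out = 199.6 + 79.9 + 60.52 = 340 kmol.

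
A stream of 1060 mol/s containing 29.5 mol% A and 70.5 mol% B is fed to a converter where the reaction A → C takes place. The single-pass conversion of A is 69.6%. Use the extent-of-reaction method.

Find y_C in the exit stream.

0.205

A reacted = 0.696 × 312.7 = 217.6 mol/s; ν_A = −1, so ξ = 217.6/1 = 217.6 mol/s.
Outlet amounts (n = n₀ + ν ξ):
  A: 312.7 − 1(217.6) = 95.06
  C: 0 + 1(217.6) = 217.6
  B: 747.3 (inert)
Total out = 1060 mol/s; y_C = 217.6 / 1060 = 0.2053.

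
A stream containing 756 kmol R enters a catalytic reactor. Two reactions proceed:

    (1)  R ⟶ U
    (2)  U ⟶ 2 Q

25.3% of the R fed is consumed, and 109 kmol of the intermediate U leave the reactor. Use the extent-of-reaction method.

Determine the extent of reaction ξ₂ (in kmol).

ξ₂ = 82.3 kmol

Conversion of R: R consumed = 1ξ₁ = 0.253 × 756 → ξ₁ = 191.3 kmol.
U balance: n_U = 0 + 1ξ₁ − 1ξ₂ = 109 → ξ₂ = (1·191.3 − 109)/1 = 82.27 kmol.
Outlet amounts (n = n₀ + Σ ν·ξ):
  R: 756 − 1(191.3) = 564.7
  U: 0 + 1(191.3) − 1(82.27) = 109
  Q: 0 + 2(82.27) = 164.5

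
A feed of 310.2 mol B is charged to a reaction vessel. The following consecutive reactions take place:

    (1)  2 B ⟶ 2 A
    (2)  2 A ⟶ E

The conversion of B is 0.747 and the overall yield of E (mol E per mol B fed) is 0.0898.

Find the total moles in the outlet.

Conversion of B: B consumed = 2ξ₁ = 0.747 × 310.2 → ξ₁ = 115.9 mol.
Yield of E: 1ξ₂ / 310.2 = 0.0898 → ξ₂ = 27.86 mol.
Outlet amounts (n = n₀ + Σ ν·ξ):
  B: 310.2 − 2(115.9) = 78.48
  A: 0 + 2(115.9) − 2(27.86) = 176
  E: 0 + 1(27.86) = 27.86
Total out = 78.48 + 176 + 27.86 = 282.3 mol.

282 mol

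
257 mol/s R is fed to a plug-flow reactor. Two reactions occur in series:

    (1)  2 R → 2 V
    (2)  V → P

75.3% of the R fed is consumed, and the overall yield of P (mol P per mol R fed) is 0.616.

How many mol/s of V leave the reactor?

Conversion of R: R consumed = 2ξ₁ = 0.753 × 257 → ξ₁ = 96.76 mol/s.
Yield of P: 1ξ₂ / 257 = 0.616 → ξ₂ = 158.3 mol/s.
Outlet amounts (n = n₀ + Σ ν·ξ):
  R: 257 − 2(96.76) = 63.48
  V: 0 + 2(96.76) − 1(158.3) = 35.21
  P: 0 + 1(158.3) = 158.3

35.2 mol/s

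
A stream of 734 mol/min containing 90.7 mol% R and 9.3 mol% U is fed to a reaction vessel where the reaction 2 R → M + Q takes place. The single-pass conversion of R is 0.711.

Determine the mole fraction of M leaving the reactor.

0.322

R reacted = 0.711 × 665.7 = 473.3 mol/min; ν_R = −2, so ξ = 473.3/2 = 236.7 mol/min.
Outlet amounts (n = n₀ + ν ξ):
  R: 665.7 − 2(236.7) = 192.4
  M: 0 + 1(236.7) = 236.7
  Q: 0 + 1(236.7) = 236.7
  U: 68.26 (inert)
Total out = 734 mol/min; y_M = 236.7 / 734 = 0.3224.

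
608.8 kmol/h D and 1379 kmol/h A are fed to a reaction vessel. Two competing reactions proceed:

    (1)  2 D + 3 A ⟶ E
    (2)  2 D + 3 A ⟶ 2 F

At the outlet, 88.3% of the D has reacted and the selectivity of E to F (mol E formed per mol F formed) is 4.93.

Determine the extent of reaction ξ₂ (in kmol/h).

ξ₂ = 24.8 kmol/h

Conversion of D: D consumed = 0.883 × 608.8 = 537.6 kmol/h = 2ξ₁ + 2ξ₂.
Selectivity: 1ξ₁ / (2ξ₂) = 4.93 → ξ₁ = 9.86 ξ₂.
Substitute: (2·9.86 + 2) ξ₂ = 537.6 → ξ₂ = 24.75 kmol/h, ξ₁ = 244 kmol/h.
Outlet amounts (n = n₀ + Σ ν·ξ):
  D: 608.8 − 2(244) − 2(24.75) = 71.23
  A: 1379 − 3(244) − 3(24.75) = 572.6
  E: 0 + 1(244) = 244
  F: 0 + 2(24.75) = 49.5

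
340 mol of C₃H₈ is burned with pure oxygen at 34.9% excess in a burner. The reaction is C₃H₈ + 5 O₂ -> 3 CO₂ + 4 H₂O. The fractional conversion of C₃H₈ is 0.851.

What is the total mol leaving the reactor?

Stoichiometric O₂ = 5 × 340 = 1700 mol; O₂ fed = 1700 × 1.349 = 2293 mol.
Fuel reacted = 0.851 × 340 → ξ = 289.3 mol.
Outlet (n = n₀ + ν ξ):
  C₃H₈: 340 − 1(289.3) = 50.66
  O₂: 2293 − 5(289.3) = 846.6
  CO₂: 0 + 3(289.3) = 868
  H₂O: 0 + 4(289.3) = 1157
Total out = 50.66 + 846.6 + 868 + 1157 = 2923 mol.

2920 mol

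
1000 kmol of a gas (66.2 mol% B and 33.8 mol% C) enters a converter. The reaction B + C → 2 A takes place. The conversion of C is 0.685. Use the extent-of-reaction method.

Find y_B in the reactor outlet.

0.43

C reacted = 0.685 × 338 = 231.5 kmol; ν_C = −1, so ξ = 231.5/1 = 231.5 kmol.
Outlet amounts (n = n₀ + ν ξ):
  B: 662 − 1(231.5) = 430.5
  C: 338 − 1(231.5) = 106.5
  A: 0 + 2(231.5) = 463.1
Total out = 1000 kmol; y_B = 430.5 / 1000 = 0.4305.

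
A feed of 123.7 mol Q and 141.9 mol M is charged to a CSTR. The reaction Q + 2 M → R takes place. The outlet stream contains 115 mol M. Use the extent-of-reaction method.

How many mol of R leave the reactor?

13.5 mol

For M: n = n₀ − 2ξ → 115 = 141.9 − 2ξ, giving ξ = 13.45 mol.
Outlet amounts (n = n₀ + ν ξ):
  Q: 123.7 − 1(13.45) = 110.2
  M: 141.9 − 2(13.45) = 115
  R: 0 + 1(13.45) = 13.45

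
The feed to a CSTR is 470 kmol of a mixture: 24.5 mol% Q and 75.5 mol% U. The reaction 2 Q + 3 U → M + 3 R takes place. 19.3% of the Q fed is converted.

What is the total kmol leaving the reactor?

459 kmol

Q reacted = 0.193 × 115.2 = 22.22 kmol; ν_Q = −2, so ξ = 22.22/2 = 11.11 kmol.
Outlet amounts (n = n₀ + ν ξ):
  Q: 115.2 − 2(11.11) = 92.93
  U: 354.9 − 3(11.11) = 321.5
  M: 0 + 1(11.11) = 11.11
  R: 0 + 3(11.11) = 33.34
Total out = 92.93 + 321.5 + 11.11 + 33.34 = 458.9 kmol.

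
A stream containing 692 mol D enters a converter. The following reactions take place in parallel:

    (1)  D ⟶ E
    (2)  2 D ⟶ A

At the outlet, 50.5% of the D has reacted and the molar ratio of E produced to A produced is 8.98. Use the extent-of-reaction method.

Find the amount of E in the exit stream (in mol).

Conversion of D: D consumed = 0.505 × 692 = 349.5 mol = 1ξ₁ + 2ξ₂.
Selectivity: 1ξ₁ / (1ξ₂) = 8.98 → ξ₁ = 8.98 ξ₂.
Substitute: (1·8.98 + 2) ξ₂ = 349.5 → ξ₂ = 31.83 mol, ξ₁ = 285.8 mol.
Outlet amounts (n = n₀ + Σ ν·ξ):
  D: 692 − 1(285.8) − 2(31.83) = 342.5
  E: 0 + 1(285.8) = 285.8
  A: 0 + 1(31.83) = 31.83

286 mol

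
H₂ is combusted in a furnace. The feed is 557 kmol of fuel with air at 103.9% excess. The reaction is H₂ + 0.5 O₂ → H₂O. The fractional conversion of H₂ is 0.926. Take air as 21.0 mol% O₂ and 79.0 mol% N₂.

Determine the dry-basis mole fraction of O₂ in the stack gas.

Stoichiometric O₂ = 0.5 × 557 = 278.5 kmol; O₂ fed = 278.5 × 2.039 = 567.9 kmol.
N₂ fed = 567.9 × 79/21 = 2136 kmol.
Fuel reacted = 0.926 × 557 → ξ = 515.8 kmol.
Outlet (n = n₀ + ν ξ):
  H₂: 557 − 1(515.8) = 41.22
  O₂: 567.9 − 0.5(515.8) = 310
  N₂: 2136 (inert)
  H₂O: 0 + 1(515.8) = 515.8
Dry total = 2487 kmol; y_O₂ (dry) = 310 / 2487 = 0.1246.

0.125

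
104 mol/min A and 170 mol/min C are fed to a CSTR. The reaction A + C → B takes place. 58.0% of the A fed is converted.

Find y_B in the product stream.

0.282

A reacted = 0.58 × 104 = 60.32 mol/min; ν_A = −1, so ξ = 60.32/1 = 60.32 mol/min.
Outlet amounts (n = n₀ + ν ξ):
  A: 104 − 1(60.32) = 43.68
  C: 170 − 1(60.32) = 109.7
  B: 0 + 1(60.32) = 60.32
Total out = 213.7 mol/min; y_B = 60.32 / 213.7 = 0.2823.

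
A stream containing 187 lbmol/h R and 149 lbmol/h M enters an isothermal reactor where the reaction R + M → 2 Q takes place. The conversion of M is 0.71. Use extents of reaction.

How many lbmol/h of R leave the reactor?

M reacted = 0.71 × 149 = 105.8 lbmol/h; ν_M = −1, so ξ = 105.8/1 = 105.8 lbmol/h.
Outlet amounts (n = n₀ + ν ξ):
  R: 187 − 1(105.8) = 81.21
  M: 149 − 1(105.8) = 43.21
  Q: 0 + 2(105.8) = 211.6

81.2 lbmol/h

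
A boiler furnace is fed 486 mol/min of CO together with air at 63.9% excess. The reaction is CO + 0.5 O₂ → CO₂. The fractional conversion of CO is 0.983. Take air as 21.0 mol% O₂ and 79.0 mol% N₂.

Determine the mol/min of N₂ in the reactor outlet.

1500 mol/min

Stoichiometric O₂ = 0.5 × 486 = 243 mol/min; O₂ fed = 243 × 1.639 = 398.3 mol/min.
N₂ fed = 398.3 × 79/21 = 1498 mol/min.
Fuel reacted = 0.983 × 486 → ξ = 477.7 mol/min.
Outlet (n = n₀ + ν ξ):
  CO: 486 − 1(477.7) = 8.262
  O₂: 398.3 − 0.5(477.7) = 159.4
  N₂: 1498 (inert)
  CO₂: 0 + 1(477.7) = 477.7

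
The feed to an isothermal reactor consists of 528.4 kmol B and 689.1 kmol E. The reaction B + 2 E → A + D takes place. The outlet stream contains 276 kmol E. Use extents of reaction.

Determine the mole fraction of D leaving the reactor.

For E: n = n₀ − 2ξ → 276 = 689.1 − 2ξ, giving ξ = 206.6 kmol.
Outlet amounts (n = n₀ + ν ξ):
  B: 528.4 − 1(206.6) = 321.8
  E: 689.1 − 2(206.6) = 276
  A: 0 + 1(206.6) = 206.6
  D: 0 + 1(206.6) = 206.6
Total out = 1011 kmol; y_D = 206.6 / 1011 = 0.2043.

0.204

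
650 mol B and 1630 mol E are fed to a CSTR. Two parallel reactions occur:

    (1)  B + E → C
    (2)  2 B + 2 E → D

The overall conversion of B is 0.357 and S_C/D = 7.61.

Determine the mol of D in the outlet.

24.1 mol

Conversion of B: B consumed = 0.357 × 650 = 232 mol = 1ξ₁ + 2ξ₂.
Selectivity: 1ξ₁ / (1ξ₂) = 7.61 → ξ₁ = 7.61 ξ₂.
Substitute: (1·7.61 + 2) ξ₂ = 232 → ξ₂ = 24.15 mol, ξ₁ = 183.8 mol.
Outlet amounts (n = n₀ + Σ ν·ξ):
  B: 650 − 1(183.8) − 2(24.15) = 417.9
  E: 1630 − 1(183.8) − 2(24.15) = 1398
  C: 0 + 1(183.8) = 183.8
  D: 0 + 1(24.15) = 24.15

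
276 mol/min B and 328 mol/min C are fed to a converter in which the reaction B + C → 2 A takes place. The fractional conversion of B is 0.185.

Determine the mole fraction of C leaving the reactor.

0.459

B reacted = 0.185 × 276 = 51.06 mol/min; ν_B = −1, so ξ = 51.06/1 = 51.06 mol/min.
Outlet amounts (n = n₀ + ν ξ):
  B: 276 − 1(51.06) = 224.9
  C: 328 − 1(51.06) = 276.9
  A: 0 + 2(51.06) = 102.1
Total out = 604 mol/min; y_C = 276.9 / 604 = 0.4585.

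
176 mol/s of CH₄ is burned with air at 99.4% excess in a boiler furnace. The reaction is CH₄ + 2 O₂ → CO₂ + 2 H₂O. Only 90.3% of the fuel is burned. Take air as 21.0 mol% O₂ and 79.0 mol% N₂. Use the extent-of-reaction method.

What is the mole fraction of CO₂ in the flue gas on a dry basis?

0.0497

Stoichiometric O₂ = 2 × 176 = 352 mol/s; O₂ fed = 352 × 1.994 = 701.9 mol/s.
N₂ fed = 701.9 × 79/21 = 2640 mol/s.
Fuel reacted = 0.903 × 176 → ξ = 158.9 mol/s.
Outlet (n = n₀ + ν ξ):
  CH₄: 176 − 1(158.9) = 17.07
  O₂: 701.9 − 2(158.9) = 384
  N₂: 2640 (inert)
  CO₂: 0 + 1(158.9) = 158.9
  H₂O: 0 + 2(158.9) = 317.9
Dry total = 3200 mol/s; y_CO₂ (dry) = 158.9 / 3200 = 0.04966.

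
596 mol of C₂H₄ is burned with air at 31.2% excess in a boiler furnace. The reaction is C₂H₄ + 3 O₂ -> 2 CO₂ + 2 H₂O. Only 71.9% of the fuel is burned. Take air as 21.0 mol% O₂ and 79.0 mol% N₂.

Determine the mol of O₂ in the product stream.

1060 mol

Stoichiometric O₂ = 3 × 596 = 1788 mol; O₂ fed = 1788 × 1.312 = 2346 mol.
N₂ fed = 2346 × 79/21 = 8825 mol.
Fuel reacted = 0.719 × 596 → ξ = 428.5 mol.
Outlet (n = n₀ + ν ξ):
  C₂H₄: 596 − 1(428.5) = 167.5
  O₂: 2346 − 3(428.5) = 1060
  N₂: 8825 (inert)
  CO₂: 0 + 2(428.5) = 857
  H₂O: 0 + 2(428.5) = 857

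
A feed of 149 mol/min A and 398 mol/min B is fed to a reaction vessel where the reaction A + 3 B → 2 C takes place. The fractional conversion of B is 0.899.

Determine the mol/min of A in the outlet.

29.7 mol/min

B reacted = 0.899 × 398 = 357.8 mol/min; ν_B = −3, so ξ = 357.8/3 = 119.3 mol/min.
Outlet amounts (n = n₀ + ν ξ):
  A: 149 − 1(119.3) = 29.73
  B: 398 − 3(119.3) = 40.2
  C: 0 + 2(119.3) = 238.5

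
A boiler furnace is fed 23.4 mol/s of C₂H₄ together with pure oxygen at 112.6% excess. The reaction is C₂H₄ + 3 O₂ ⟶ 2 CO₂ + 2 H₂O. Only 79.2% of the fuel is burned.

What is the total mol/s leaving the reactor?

173 mol/s

Stoichiometric O₂ = 3 × 23.4 = 70.2 mol/s; O₂ fed = 70.2 × 2.126 = 149.2 mol/s.
Fuel reacted = 0.792 × 23.4 → ξ = 18.53 mol/s.
Outlet (n = n₀ + ν ξ):
  C₂H₄: 23.4 − 1(18.53) = 4.867
  O₂: 149.2 − 3(18.53) = 93.65
  CO₂: 0 + 2(18.53) = 37.07
  H₂O: 0 + 2(18.53) = 37.07
Total out = 4.867 + 93.65 + 37.07 + 37.07 = 172.6 mol/s.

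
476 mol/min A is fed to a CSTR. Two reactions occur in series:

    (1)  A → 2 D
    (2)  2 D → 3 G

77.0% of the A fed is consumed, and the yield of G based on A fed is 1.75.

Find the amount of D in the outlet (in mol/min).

Conversion of A: A consumed = 1ξ₁ = 0.77 × 476 → ξ₁ = 366.5 mol/min.
Yield of G: 3ξ₂ / 476 = 1.75 → ξ₂ = 277.7 mol/min.
Outlet amounts (n = n₀ + Σ ν·ξ):
  A: 476 − 1(366.5) = 109.5
  D: 0 + 2(366.5) − 2(277.7) = 177.7
  G: 0 + 3(277.7) = 833

178 mol/min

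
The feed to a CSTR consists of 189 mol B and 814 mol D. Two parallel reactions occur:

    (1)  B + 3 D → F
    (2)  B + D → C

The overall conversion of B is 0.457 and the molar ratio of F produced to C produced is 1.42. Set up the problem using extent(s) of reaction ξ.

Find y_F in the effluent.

0.0622

Conversion of B: B consumed = 0.457 × 189 = 86.37 mol = 1ξ₁ + 1ξ₂.
Selectivity: 1ξ₁ / (1ξ₂) = 1.42 → ξ₁ = 1.42 ξ₂.
Substitute: (1·1.42 + 1) ξ₂ = 86.37 → ξ₂ = 35.69 mol, ξ₁ = 50.68 mol.
Outlet amounts (n = n₀ + Σ ν·ξ):
  B: 189 − 1(50.68) − 1(35.69) = 102.6
  D: 814 − 3(50.68) − 1(35.69) = 626.3
  F: 0 + 1(50.68) = 50.68
  C: 0 + 1(35.69) = 35.69
Total out = 815.3 mol; y_F = 50.68 / 815.3 = 0.06217.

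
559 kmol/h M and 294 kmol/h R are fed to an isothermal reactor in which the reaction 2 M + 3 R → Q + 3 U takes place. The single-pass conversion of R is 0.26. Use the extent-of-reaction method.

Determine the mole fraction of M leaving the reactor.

R reacted = 0.26 × 294 = 76.44 kmol/h; ν_R = −3, so ξ = 76.44/3 = 25.48 kmol/h.
Outlet amounts (n = n₀ + ν ξ):
  M: 559 − 2(25.48) = 508
  R: 294 − 3(25.48) = 217.6
  Q: 0 + 1(25.48) = 25.48
  U: 0 + 3(25.48) = 76.44
Total out = 827.5 kmol/h; y_M = 508 / 827.5 = 0.6139.

0.614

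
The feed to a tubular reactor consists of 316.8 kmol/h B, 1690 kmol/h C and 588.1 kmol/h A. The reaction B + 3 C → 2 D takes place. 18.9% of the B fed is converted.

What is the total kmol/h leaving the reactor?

2480 kmol/h

B reacted = 0.189 × 316.8 = 59.88 kmol/h; ν_B = −1, so ξ = 59.88/1 = 59.88 kmol/h.
Outlet amounts (n = n₀ + ν ξ):
  B: 316.8 − 1(59.88) = 256.9
  C: 1690 − 3(59.88) = 1510
  D: 0 + 2(59.88) = 119.8
  A: 588.1 (inert)
Total out = 256.9 + 1510 + 119.8 + 588.1 = 2475 kmol/h.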